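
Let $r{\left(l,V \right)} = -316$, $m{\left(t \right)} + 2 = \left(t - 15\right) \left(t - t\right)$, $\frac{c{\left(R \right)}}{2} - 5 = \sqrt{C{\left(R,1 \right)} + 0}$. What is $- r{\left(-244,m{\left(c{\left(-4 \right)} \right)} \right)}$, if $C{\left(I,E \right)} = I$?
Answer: $316$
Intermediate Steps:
$c{\left(R \right)} = 10 + 2 \sqrt{R}$ ($c{\left(R \right)} = 10 + 2 \sqrt{R + 0} = 10 + 2 \sqrt{R}$)
$m{\left(t \right)} = -2$ ($m{\left(t \right)} = -2 + \left(t - 15\right) \left(t - t\right) = -2 + \left(-15 + t\right) 0 = -2 + 0 = -2$)
$- r{\left(-244,m{\left(c{\left(-4 \right)} \right)} \right)} = \left(-1\right) \left(-316\right) = 316$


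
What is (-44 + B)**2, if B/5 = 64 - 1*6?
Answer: 60516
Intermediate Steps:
B = 290 (B = 5*(64 - 1*6) = 5*(64 - 6) = 5*58 = 290)
(-44 + B)**2 = (-44 + 290)**2 = 246**2 = 60516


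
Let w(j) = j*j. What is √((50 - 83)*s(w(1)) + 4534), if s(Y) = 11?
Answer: √4171 ≈ 64.583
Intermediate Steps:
w(j) = j²
√((50 - 83)*s(w(1)) + 4534) = √((50 - 83)*11 + 4534) = √(-33*11 + 4534) = √(-363 + 4534) = √4171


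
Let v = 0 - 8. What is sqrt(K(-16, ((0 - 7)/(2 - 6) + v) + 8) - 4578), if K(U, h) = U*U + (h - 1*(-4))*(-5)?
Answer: I*sqrt(17403)/2 ≈ 65.96*I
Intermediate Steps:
v = -8
K(U, h) = -20 + U**2 - 5*h (K(U, h) = U**2 + (h + 4)*(-5) = U**2 + (4 + h)*(-5) = U**2 + (-20 - 5*h) = -20 + U**2 - 5*h)
sqrt(K(-16, ((0 - 7)/(2 - 6) + v) + 8) - 4578) = sqrt((-20 + (-16)**2 - 5*(((0 - 7)/(2 - 6) - 8) + 8)) - 4578) = sqrt((-20 + 256 - 5*((-7/(-4) - 8) + 8)) - 4578) = sqrt((-20 + 256 - 5*((-7*(-1/4) - 8) + 8)) - 4578) = sqrt((-20 + 256 - 5*((7/4 - 8) + 8)) - 4578) = sqrt((-20 + 256 - 5*(-25/4 + 8)) - 4578) = sqrt((-20 + 256 - 5*7/4) - 4578) = sqrt((-20 + 256 - 35/4) - 4578) = sqrt(909/4 - 4578) = sqrt(-17403/4) = I*sqrt(17403)/2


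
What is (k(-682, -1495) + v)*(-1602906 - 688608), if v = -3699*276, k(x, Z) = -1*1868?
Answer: 2343742187088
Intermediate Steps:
k(x, Z) = -1868
v = -1020924
(k(-682, -1495) + v)*(-1602906 - 688608) = (-1868 - 1020924)*(-1602906 - 688608) = -1022792*(-2291514) = 2343742187088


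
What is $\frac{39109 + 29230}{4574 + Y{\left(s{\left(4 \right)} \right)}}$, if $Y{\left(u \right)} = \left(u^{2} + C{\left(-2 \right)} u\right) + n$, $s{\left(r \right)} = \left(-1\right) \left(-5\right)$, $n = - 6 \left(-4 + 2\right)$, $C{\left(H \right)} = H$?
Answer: $\frac{68339}{4601} \approx 14.853$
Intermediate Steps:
$n = 12$ ($n = \left(-6\right) \left(-2\right) = 12$)
$s{\left(r \right)} = 5$
$Y{\left(u \right)} = 12 + u^{2} - 2 u$ ($Y{\left(u \right)} = \left(u^{2} - 2 u\right) + 12 = 12 + u^{2} - 2 u$)
$\frac{39109 + 29230}{4574 + Y{\left(s{\left(4 \right)} \right)}} = \frac{39109 + 29230}{4574 + \left(12 + 5^{2} - 10\right)} = \frac{68339}{4574 + \left(12 + 25 - 10\right)} = \frac{68339}{4574 + 27} = \frac{68339}{4601}$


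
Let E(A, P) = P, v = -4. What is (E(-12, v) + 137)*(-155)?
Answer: -20615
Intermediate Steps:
(E(-12, v) + 137)*(-155) = (-4 + 137)*(-155) = 133*(-155) = -20615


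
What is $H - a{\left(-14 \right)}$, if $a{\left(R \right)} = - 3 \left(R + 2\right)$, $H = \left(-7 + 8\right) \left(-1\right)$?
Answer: $-37$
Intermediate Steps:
$H = -1$ ($H = 1 \left(-1\right) = -1$)
$a{\left(R \right)} = -6 - 3 R$ ($a{\left(R \right)} = - 3 \left(2 + R\right) = -6 - 3 R$)
$H - a{\left(-14 \right)} = -1 - \left(-6 - -42\right) = -1 - \left(-6 + 42\right) = -1 - 36 = -37$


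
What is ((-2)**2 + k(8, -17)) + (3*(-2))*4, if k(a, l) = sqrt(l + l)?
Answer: -20 + I*sqrt(34) ≈ -20.0 + 5.831*I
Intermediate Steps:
k(a, l) = sqrt(2)*sqrt(l) (k(a, l) = sqrt(2*l) = sqrt(2)*sqrt(l))
((-2)**2 + k(8, -17)) + (3*(-2))*4 = ((-2)**2 + sqrt(2)*sqrt(-17)) + (3*(-2))*4 = (4 + sqrt(2)*(I*sqrt(17))) - 6*4 = (4 + I*sqrt(34)) - 24 = -20 + I*sqrt(34)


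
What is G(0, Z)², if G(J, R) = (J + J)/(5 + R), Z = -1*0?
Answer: 0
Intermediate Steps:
Z = 0
G(J, R) = 2*J/(5 + R) (G(J, R) = (2*J)/(5 + R) = 2*J/(5 + R))
G(0, Z)² = (2*0/(5 + 0))² = (2*0/5)² = (2*0*(⅕))² = 0² = 0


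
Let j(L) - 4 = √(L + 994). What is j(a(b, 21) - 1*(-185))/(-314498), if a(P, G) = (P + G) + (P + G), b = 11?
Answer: -2/157249 - √1243/314498 ≈ -0.00012482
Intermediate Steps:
a(P, G) = 2*G + 2*P (a(P, G) = (G + P) + (G + P) = 2*G + 2*P)
j(L) = 4 + √(994 + L) (j(L) = 4 + √(L + 994) = 4 + √(994 + L))
j(a(b, 21) - 1*(-185))/(-314498) = (4 + √(994 + ((2*21 + 2*11) - 1*(-185))))/(-314498) = (4 + √(994 + ((42 + 22) + 185)))*(-1/314498) = (4 + √(994 + (64 + 185)))*(-1/314498) = (4 + √(994 + 249))*(-1/314498) = (4 + √1243)*(-1/314498) = -2/157249 - √1243/314498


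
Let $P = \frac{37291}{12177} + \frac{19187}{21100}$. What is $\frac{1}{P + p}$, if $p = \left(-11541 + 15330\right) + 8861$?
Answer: $\frac{256934700}{3251244435199} \approx 7.9027 \cdot 10^{-5}$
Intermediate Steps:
$p = 12650$ ($p = 3789 + 8861 = 12650$)
$P = \frac{1020480199}{256934700}$ ($P = 37291 \cdot \frac{1}{12177} + 19187 \cdot \frac{1}{21100} = \frac{37291}{12177} + \frac{19187}{21100} = \frac{1020480199}{256934700} \approx 3.9717$)
$\frac{1}{P + p} = \frac{1}{\frac{1020480199}{256934700} + 12650} = \frac{1}{\frac{3251244435199}{256934700}} = \frac{256934700}{3251244435199}$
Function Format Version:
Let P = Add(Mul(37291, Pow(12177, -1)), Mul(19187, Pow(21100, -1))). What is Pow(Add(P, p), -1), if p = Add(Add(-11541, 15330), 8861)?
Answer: Rational(256934700, 3251244435199) ≈ 7.9027e-5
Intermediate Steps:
p = 12650 (p = Add(3789, 8861) = 12650)
P = Rational(1020480199, 256934700) (P = Add(Mul(37291, Rational(1, 12177)), Mul(19187, Rational(1, 21100))) = Add(Rational(37291, 12177), Rational(19187, 21100)) = Rational(1020480199, 256934700) ≈ 3.9717)
Pow(Add(P, p), -1) = Pow(Add(Rational(1020480199, 256934700), 12650), -1) = Pow(Rational(3251244435199, 256934700), -1) = Rational(256934700, 3251244435199)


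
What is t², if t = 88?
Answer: 7744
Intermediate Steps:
t² = 88² = 7744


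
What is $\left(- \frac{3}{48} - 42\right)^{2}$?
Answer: $\frac{452929}{256} \approx 1769.3$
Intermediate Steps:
$\left(- \frac{3}{48} - 42\right)^{2} = \left(\left(-3\right) \frac{1}{48} - 42\right)^{2} = \left(- \frac{1}{16} - 42\right)^{2} = \left(- \frac{673}{16}\right)^{2} = \frac{452929}{256}$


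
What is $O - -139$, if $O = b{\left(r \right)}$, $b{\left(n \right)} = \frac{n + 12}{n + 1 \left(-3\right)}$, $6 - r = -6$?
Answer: $\frac{425}{3} \approx 141.67$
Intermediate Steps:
$r = 12$ ($r = 6 - -6 = 6 + 6 = 12$)
$b{\left(n \right)} = \frac{12 + n}{-3 + n}$ ($b{\left(n \right)} = \frac{12 + n}{n - 3} = \frac{12 + n}{-3 + n}$)
$O = \frac{8}{3}$ ($O = \frac{12 + 12}{-3 + 12} = \frac{1}{9} \cdot 24 = \frac{8}{3} \approx 2.6667$)
$O - -139 = \frac{8}{3} - -139 = \frac{8}{3} + 139 = \frac{425}{3}$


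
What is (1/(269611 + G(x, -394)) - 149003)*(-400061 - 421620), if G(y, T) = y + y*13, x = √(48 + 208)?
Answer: 33036690756671224/269835 ≈ 1.2243e+11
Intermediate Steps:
x = 16 (x = √256 = 16)
G(y, T) = 14*y (G(y, T) = y + 13*y = 14*y)
(1/(269611 + G(x, -394)) - 149003)*(-400061 - 421620) = (1/(269611 + 14*16) - 149003)*(-400061 - 421620) = (1/(269611 + 224) - 149003)*(-821681) = (1/269835 - 149003)*(-821681) = -40206224504/269835*(-821681) = 33036690756671224/269835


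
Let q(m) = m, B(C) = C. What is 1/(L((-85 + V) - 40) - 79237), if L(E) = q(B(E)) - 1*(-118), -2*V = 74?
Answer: -1/79281 ≈ -1.2613e-5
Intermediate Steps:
V = -37 (V = -½*74 = -37)
L(E) = 118 + E (L(E) = E - 1*(-118) = E + 118 = 118 + E)
1/(L((-85 + V) - 40) - 79237) = 1/((118 + ((-85 - 37) - 40)) - 79237) = 1/((118 + (-122 - 40)) - 79237) = 1/((118 - 162) - 79237) = 1/(-44 - 79237) = 1/(-79281) = -1/79281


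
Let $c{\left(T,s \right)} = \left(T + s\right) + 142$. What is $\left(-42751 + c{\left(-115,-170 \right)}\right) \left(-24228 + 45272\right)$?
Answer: $-902661336$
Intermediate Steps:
$c{\left(T,s \right)} = 142 + T + s$
$\left(-42751 + c{\left(-115,-170 \right)}\right) \left(-24228 + 45272\right) = \left(-42751 - 143\right) \left(-24228 + 45272\right) = \left(-42751 - 143\right) 21044 = \left(-42894\right) 21044 = -902661336$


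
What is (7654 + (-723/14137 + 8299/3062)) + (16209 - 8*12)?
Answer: 1028928979035/43287494 ≈ 23770.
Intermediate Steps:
(7654 + (-723/14137 + 8299/3062)) + (16209 - 8*12) = (7654 + (-723*1/14137 + 8299*(1/3062))) + (16209 - 1*96) = (7654 + (-723/14137 + 8299/3062)) + (16209 - 96) = (7654 + 115109137/43287494) + 16113 = 331437588213/43287494 + 16113 = 1028928979035/43287494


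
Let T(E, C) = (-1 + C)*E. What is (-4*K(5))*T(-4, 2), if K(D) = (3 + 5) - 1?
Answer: 112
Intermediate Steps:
T(E, C) = E*(-1 + C)
K(D) = 7 (K(D) = 8 - 1 = 7)
(-4*K(5))*T(-4, 2) = (-4*7)*(-4*(-1 + 2)) = -(-112) = -28*(-4) = 112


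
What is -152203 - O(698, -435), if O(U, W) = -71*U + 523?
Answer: -103168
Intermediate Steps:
O(U, W) = 523 - 71*U
-152203 - O(698, -435) = -152203 - (523 - 71*698) = -152203 - (523 - 49558) = -152203 - 1*(-49035) = -152203 + 49035 = -103168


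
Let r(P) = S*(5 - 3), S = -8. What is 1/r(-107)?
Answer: -1/16 ≈ -0.062500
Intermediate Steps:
r(P) = -16 (r(P) = -8*(5 - 3) = -8*2 = -16)
1/r(-107) = 1/(-16) = -1/16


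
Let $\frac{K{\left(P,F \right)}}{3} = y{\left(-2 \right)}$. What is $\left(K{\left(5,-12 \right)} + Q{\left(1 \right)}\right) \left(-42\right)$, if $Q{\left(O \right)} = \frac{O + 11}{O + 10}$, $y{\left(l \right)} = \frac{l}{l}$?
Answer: $- \frac{1890}{11} \approx -171.82$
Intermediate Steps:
$y{\left(l \right)} = 1$
$K{\left(P,F \right)} = 3$ ($K{\left(P,F \right)} = 3 \cdot 1 = 3$)
$Q{\left(O \right)} = \frac{11 + O}{10 + O}$
$\left(K{\left(5,-12 \right)} + Q{\left(1 \right)}\right) \left(-42\right) = \left(3 + \frac{11 + 1}{10 + 1}\right) \left(-42\right) = \left(3 + \frac{1}{11} \cdot 12\right) \left(-42\right) = \left(3 + \frac{12}{11}\right) \left(-42\right) = \frac{45}{11} \left(-42\right) = - \frac{1890}{11}$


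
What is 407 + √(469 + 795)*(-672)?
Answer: 407 - 2688*√79 ≈ -23484.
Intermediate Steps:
407 + √(469 + 795)*(-672) = 407 + √1264*(-672) = 407 + (4*√79)*(-672) = 407 - 2688*√79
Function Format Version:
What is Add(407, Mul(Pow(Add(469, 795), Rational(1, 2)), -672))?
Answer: Add(407, Mul(-2688, Pow(79, Rational(1, 2)))) ≈ -23484.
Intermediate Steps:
Add(407, Mul(Pow(Add(469, 795), Rational(1, 2)), -672)) = Add(407, Mul(Pow(1264, Rational(1, 2)), -672)) = Add(407, Mul(Mul(4, Pow(79, Rational(1, 2))), -672)) = Add(407, Mul(-2688, Pow(79, Rational(1, 2))))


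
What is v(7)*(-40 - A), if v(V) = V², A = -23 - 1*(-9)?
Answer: -1274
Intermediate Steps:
A = -14 (A = -23 + 9 = -14)
v(7)*(-40 - A) = 7²*(-40 - 1*(-14)) = 49*(-40 + 14) = 49*(-26) = -1274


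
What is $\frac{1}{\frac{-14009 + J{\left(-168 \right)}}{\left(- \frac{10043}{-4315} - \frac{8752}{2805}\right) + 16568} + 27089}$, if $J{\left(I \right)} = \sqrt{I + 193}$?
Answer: $\frac{40104487267}{1086356555882903} \approx 3.6917 \cdot 10^{-5}$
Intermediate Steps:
$J{\left(I \right)} = \sqrt{193 + I}$
$\frac{1}{\frac{-14009 + J{\left(-168 \right)}}{\left(- \frac{10043}{-4315} - \frac{8752}{2805}\right) + 16568} + 27089} = \frac{1}{\frac{-14009 + \sqrt{193 - 168}}{\left(- \frac{10043}{-4315} - \frac{8752}{2805}\right) + 16568} + 27089} = \frac{1}{\frac{-14009 + \sqrt{25}}{\left(\left(-10043\right) \left(- \frac{1}{4315}\right) - \frac{8752}{2805}\right) + 16568} + 27089} = \frac{1}{\frac{-14009 + 5}{\left(\frac{10043}{4315} - \frac{8752}{2805}\right) + 16568} + 27089} = \frac{1}{- \frac{14004}{- \frac{1918853}{2420715} + 16568} + 27089} = \frac{1}{- \frac{14004}{\frac{40104487267}{2420715}} + 27089} = \frac{1}{\left(-14004\right) \frac{2420715}{40104487267} + 27089} = \frac{1}{- \frac{33899692860}{40104487267} + 27089} = \frac{1}{\frac{1086356555882903}{40104487267}} = \frac{40104487267}{1086356555882903}$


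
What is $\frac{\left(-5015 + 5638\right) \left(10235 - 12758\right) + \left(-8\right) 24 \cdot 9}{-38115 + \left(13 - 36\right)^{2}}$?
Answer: $\frac{1573557}{37586} \approx 41.865$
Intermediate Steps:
$\frac{\left(-5015 + 5638\right) \left(10235 - 12758\right) + \left(-8\right) 24 \cdot 9}{-38115 + \left(13 - 36\right)^{2}} = \frac{623 \left(-2523\right) - 1728}{-38115 + \left(-23\right)^{2}} = \frac{-1571829 - 1728}{-38115 + 529} = - \frac{1573557}{-37586} = \left(-1573557\right) \left(- \frac{1}{37586}\right) = \frac{1573557}{37586}$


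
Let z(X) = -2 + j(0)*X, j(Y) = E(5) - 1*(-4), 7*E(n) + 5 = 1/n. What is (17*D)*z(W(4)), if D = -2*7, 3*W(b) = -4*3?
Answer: 18156/5 ≈ 3631.2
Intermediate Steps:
E(n) = -5/7 + 1/(7*n)
W(b) = -4 (W(b) = (-4*3)/3 = (⅓)*(-12) = -4)
j(Y) = 116/35 (j(Y) = (⅐)*(1 - 5*5)/5 - 1*(-4) = (⅐)*(⅕)*(1 - 25) + 4 = (⅐)*(⅕)*(-24) + 4 = -24/35 + 4 = 116/35)
z(X) = -2 + 116*X/35
D = -14
(17*D)*z(W(4)) = (17*(-14))*(-2 + (116/35)*(-4)) = -238*(-2 - 464/35) = -238*(-534/35) = 18156/5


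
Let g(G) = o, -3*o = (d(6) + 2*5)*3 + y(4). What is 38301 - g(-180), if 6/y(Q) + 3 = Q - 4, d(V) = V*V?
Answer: 115039/3 ≈ 38346.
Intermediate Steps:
d(V) = V²
y(Q) = 6/(-7 + Q) (y(Q) = 6/(-3 + (Q - 4)) = 6/(-3 + (-4 + Q)) = 6/(-7 + Q))
o = -136/3 (o = -((6² + 2*5)*3 + 6/(-7 + 4))/3 = -((36 + 10)*3 + 6/(-3))/3 = -(46*3 + 6*(-⅓))/3 = -(138 - 2)/3 = -⅓*136 = -136/3 ≈ -45.333)
g(G) = -136/3
38301 - g(-180) = 38301 - 1*(-136/3) = 38301 + 136/3 = 115039/3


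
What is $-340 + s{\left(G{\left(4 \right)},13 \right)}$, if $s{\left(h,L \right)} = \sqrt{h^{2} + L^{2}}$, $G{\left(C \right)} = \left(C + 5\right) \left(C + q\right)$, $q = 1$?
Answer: $-340 + \sqrt{2194} \approx -293.16$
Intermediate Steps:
$G{\left(C \right)} = \left(1 + C\right) \left(5 + C\right)$ ($G{\left(C \right)} = \left(C + 5\right) \left(C + 1\right) = \left(5 + C\right) \left(1 + C\right) = \left(1 + C\right) \left(5 + C\right)$)
$s{\left(h,L \right)} = \sqrt{L^{2} + h^{2}}$
$-340 + s{\left(G{\left(4 \right)},13 \right)} = -340 + \sqrt{13^{2} + \left(5 + 4^{2} + 6 \cdot 4\right)^{2}} = -340 + \sqrt{169 + \left(5 + 16 + 24\right)^{2}} = -340 + \sqrt{169 + 45^{2}} = -340 + \sqrt{169 + 2025} = -340 + \sqrt{2194}$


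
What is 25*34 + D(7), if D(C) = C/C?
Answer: 851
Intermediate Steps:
D(C) = 1
25*34 + D(7) = 25*34 + 1 = 850 + 1 = 851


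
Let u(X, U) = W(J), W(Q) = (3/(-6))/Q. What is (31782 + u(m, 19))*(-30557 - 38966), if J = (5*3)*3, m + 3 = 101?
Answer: -198862129217/90 ≈ -2.2096e+9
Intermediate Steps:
m = 98 (m = -3 + 101 = 98)
J = 45 (J = 15*3 = 45)
W(Q) = -1/(2*Q) (W(Q) = (3*(-⅙))/Q = -1/(2*Q))
u(X, U) = -1/90 (u(X, U) = -½/45 = -½*1/45 = -1/90)
(31782 + u(m, 19))*(-30557 - 38966) = (31782 - 1/90)*(-30557 - 38966) = (2860379/90)*(-69523) = -198862129217/90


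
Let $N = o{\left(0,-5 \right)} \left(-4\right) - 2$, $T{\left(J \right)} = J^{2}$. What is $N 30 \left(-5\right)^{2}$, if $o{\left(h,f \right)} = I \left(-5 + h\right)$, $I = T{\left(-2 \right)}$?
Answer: $58500$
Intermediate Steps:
$I = 4$ ($I = \left(-2\right)^{2} = 4$)
$o{\left(h,f \right)} = -20 + 4 h$ ($o{\left(h,f \right)} = 4 \left(-5 + h\right) = -20 + 4 h$)
$N = 78$ ($N = \left(-20 + 4 \cdot 0\right) \left(-4\right) - 2 = \left(-20 + 0\right) \left(-4\right) - 2 = \left(-20\right) \left(-4\right) - 2 = 80 - 2 = 78$)
$N 30 \left(-5\right)^{2} = 78 \cdot 30 \left(-5\right)^{2} = 2340 \cdot 25 = 58500$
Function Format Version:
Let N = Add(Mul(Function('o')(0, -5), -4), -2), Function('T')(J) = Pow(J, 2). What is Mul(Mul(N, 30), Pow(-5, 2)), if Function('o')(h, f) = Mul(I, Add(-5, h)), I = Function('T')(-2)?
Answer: 58500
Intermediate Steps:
I = 4 (I = Pow(-2, 2) = 4)
Function('o')(h, f) = Add(-20, Mul(4, h)) (Function('o')(h, f) = Mul(4, Add(-5, h)) = Add(-20, Mul(4, h)))
N = 78 (N = Add(Mul(Add(-20, Mul(4, 0)), -4), -2) = Add(Mul(Add(-20, 0), -4), -2) = Add(Mul(-20, -4), -2) = Add(80, -2) = 78)
Mul(Mul(N, 30), Pow(-5, 2)) = Mul(Mul(78, 30), Pow(-5, 2)) = Mul(2340, 25) = 58500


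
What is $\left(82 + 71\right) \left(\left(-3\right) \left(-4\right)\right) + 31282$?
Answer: $33118$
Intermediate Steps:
$\left(82 + 71\right) \left(\left(-3\right) \left(-4\right)\right) + 31282 = 153 \cdot 12 + 31282 = 1836 + 31282 = 33118$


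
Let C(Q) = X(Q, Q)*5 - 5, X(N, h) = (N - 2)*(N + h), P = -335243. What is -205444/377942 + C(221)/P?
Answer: -125895960881/63351204953 ≈ -1.9873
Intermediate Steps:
X(N, h) = (-2 + N)*(N + h)
C(Q) = -5 - 20*Q + 10*Q**2 (C(Q) = (Q**2 - 2*Q - 2*Q + Q*Q)*5 - 5 = (Q**2 - 2*Q - 2*Q + Q**2)*5 - 5 = (-4*Q + 2*Q**2)*5 - 5 = (-20*Q + 10*Q**2) - 5 = -5 - 20*Q + 10*Q**2)
-205444/377942 + C(221)/P = -205444/377942 + (-5 - 20*221 + 10*221**2)/(-335243) = -205444*1/377942 + (-5 - 4420 + 10*48841)*(-1/335243) = -102722/188971 + (-5 - 4420 + 488410)*(-1/335243) = -102722/188971 + 483985*(-1/335243) = -102722/188971 - 483985/335243 = -125895960881/63351204953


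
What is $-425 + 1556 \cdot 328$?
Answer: $509943$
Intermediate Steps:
$-425 + 1556 \cdot 328 = -425 + 510368 = 509943$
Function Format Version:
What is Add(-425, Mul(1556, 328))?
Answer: 509943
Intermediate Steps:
Add(-425, Mul(1556, 328)) = Add(-425, 510368) = 509943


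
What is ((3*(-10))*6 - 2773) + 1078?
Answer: -1875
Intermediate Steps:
((3*(-10))*6 - 2773) + 1078 = (-30*6 - 2773) + 1078 = (-180 - 2773) + 1078 = -2953 + 1078 = -1875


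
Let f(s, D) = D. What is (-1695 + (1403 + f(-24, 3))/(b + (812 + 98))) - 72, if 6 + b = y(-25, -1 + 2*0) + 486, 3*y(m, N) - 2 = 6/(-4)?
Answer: -775269/439 ≈ -1766.0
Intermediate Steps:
y(m, N) = ⅙ (y(m, N) = ⅔ + (6/(-4))/3 = ⅔ + (6*(-¼))/3 = ⅔ + (⅓)*(-3/2) = ⅔ - ½ = ⅙)
b = 2881/6 (b = -6 + (⅙ + 486) = -6 + 2917/6 = 2881/6 ≈ 480.17)
(-1695 + (1403 + f(-24, 3))/(b + (812 + 98))) - 72 = (-1695 + (1403 + 3)/(2881/6 + (812 + 98))) - 72 = (-1695 + 1406/(2881/6 + 910)) - 72 = (-1695 + 1406/(8341/6)) - 72 = (-1695 + 1406*(6/8341)) - 72 = (-1695 + 444/439) - 72 = -743661/439 - 72 = -775269/439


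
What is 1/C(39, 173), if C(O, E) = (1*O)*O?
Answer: 1/1521 ≈ 0.00065746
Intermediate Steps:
C(O, E) = O² (C(O, E) = O*O = O²)
1/C(39, 173) = 1/(39²) = 1/1521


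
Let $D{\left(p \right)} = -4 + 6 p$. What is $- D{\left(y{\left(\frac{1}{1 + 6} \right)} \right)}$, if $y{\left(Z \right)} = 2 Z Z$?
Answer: $\frac{184}{49} \approx 3.7551$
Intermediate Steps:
$y{\left(Z \right)} = 2 Z^{2}$
$- D{\left(y{\left(\frac{1}{1 + 6} \right)} \right)} = - (-4 + 6 \cdot 2 \left(\frac{1}{1 + 6}\right)^{2}) = - (-4 + 6 \cdot 2 \left(\frac{1}{7}\right)^{2}) = - (-4 + 6 \cdot \frac{2}{49}) = - (-4 + \frac{12}{49}) = \left(-1\right) \left(- \frac{184}{49}\right) = \frac{184}{49}$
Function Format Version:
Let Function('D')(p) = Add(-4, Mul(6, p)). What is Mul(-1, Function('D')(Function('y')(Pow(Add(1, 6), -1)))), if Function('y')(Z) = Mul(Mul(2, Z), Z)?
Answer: Rational(184, 49) ≈ 3.7551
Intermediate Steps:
Function('y')(Z) = Mul(2, Pow(Z, 2))
Mul(-1, Function('D')(Function('y')(Pow(Add(1, 6), -1)))) = Mul(-1, Add(-4, Mul(6, Mul(2, Pow(Pow(Add(1, 6), -1), 2))))) = Mul(-1, Add(-4, Mul(6, Mul(2, Pow(Pow(7, -1), 2))))) = Mul(-1, Add(-4, Mul(6, Mul(2, Pow(Rational(1, 7), 2))))) = Mul(-1, Add(-4, Mul(6, Mul(2, Rational(1, 49))))) = Mul(-1, Add(-4, Mul(6, Rational(2, 49)))) = Mul(-1, Add(-4, Rational(12, 49))) = Mul(-1, Rational(-184, 49)) = Rational(184, 49)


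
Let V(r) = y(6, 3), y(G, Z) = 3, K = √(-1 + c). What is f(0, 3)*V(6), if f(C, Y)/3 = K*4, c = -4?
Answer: 36*I*√5 ≈ 80.498*I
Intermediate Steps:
K = I*√5 (K = √(-1 - 4) = √(-5) = I*√5 ≈ 2.2361*I)
f(C, Y) = 12*I*√5 (f(C, Y) = 3*((I*√5)*4) = 3*(4*I*√5) = 12*I*√5)
V(r) = 3
f(0, 3)*V(6) = (12*I*√5)*3 = 36*I*√5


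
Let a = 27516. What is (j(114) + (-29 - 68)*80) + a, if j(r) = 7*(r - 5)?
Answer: 20519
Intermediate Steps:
j(r) = -35 + 7*r (j(r) = 7*(-5 + r) = -35 + 7*r)
(j(114) + (-29 - 68)*80) + a = ((-35 + 7*114) + (-29 - 68)*80) + 27516 = ((-35 + 798) - 97*80) + 27516 = (763 - 7760) + 27516 = -6997 + 27516 = 20519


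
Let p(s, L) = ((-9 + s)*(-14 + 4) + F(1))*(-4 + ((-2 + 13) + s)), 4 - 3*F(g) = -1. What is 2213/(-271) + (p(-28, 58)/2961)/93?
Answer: -87359372/10660869 ≈ -8.1944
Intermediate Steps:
F(g) = 5/3 (F(g) = 4/3 - ⅓*(-1) = 4/3 + ⅓ = 5/3)
p(s, L) = (7 + s)*(275/3 - 10*s) (p(s, L) = ((-9 + s)*(-14 + 4) + 5/3)*(-4 + ((-2 + 13) + s)) = ((-9 + s)*(-10) + 5/3)*(-4 + (11 + s)) = ((90 - 10*s) + 5/3)*(7 + s) = (275/3 - 10*s)*(7 + s) = (7 + s)*(275/3 - 10*s))
2213/(-271) + (p(-28, 58)/2961)/93 = 2213/(-271) + ((1925/3 - 10*(-28)² + (65/3)*(-28))/2961)/93 = 2213*(-1/271) + ((1925/3 - 10*784 - 1820/3)*(1/2961))*(1/93) = -2213/271 + ((1925/3 - 7840 - 1820/3)*(1/2961))*(1/93) = -2213/271 - 7805*1/2961*(1/93) = -2213/271 - 1115/423*1/93 = -2213/271 - 1115/39339 = -87359372/10660869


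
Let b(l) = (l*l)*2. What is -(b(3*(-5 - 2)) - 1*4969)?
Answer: 4087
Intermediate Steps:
b(l) = 2*l**2 (b(l) = l**2*2 = 2*l**2)
-(b(3*(-5 - 2)) - 1*4969) = -(2*(3*(-5 - 2))**2 - 1*4969) = -(2*(3*(-7))**2 - 4969) = -(2*(-21)**2 - 4969) = -(2*441 - 4969) = -(882 - 4969) = -1*(-4087) = 4087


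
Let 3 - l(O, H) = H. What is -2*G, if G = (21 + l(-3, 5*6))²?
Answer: -72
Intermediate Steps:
l(O, H) = 3 - H
G = 36 (G = (21 + (3 - 5*6))² = (21 + (3 - 1*30))² = (21 + (3 - 30))² = (21 - 27)² = (-6)² = 36)
-2*G = -2*36 = -72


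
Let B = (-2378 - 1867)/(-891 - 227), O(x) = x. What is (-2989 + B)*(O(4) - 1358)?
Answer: 2259458389/559 ≈ 4.0420e+6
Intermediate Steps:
B = 4245/1118 (B = -4245/(-1118) = -4245*(-1/1118) = 4245/1118 ≈ 3.7970)
(-2989 + B)*(O(4) - 1358) = (-2989 + 4245/1118)*(4 - 1358) = -3337457/1118*(-1354) = 2259458389/559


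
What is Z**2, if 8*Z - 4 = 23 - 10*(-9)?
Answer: 13689/64 ≈ 213.89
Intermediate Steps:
Z = 117/8 (Z = 1/2 + (23 - 10*(-9))/8 = 1/2 + (23 - 1*(-90))/8 = 1/2 + (23 + 90)/8 = 1/2 + (1/8)*113 = 1/2 + 113/8 = 117/8 ≈ 14.625)
Z**2 = (117/8)**2 = 13689/64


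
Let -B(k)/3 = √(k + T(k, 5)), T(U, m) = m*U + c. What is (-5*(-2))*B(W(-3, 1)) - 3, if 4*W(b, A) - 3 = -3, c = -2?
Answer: -3 - 30*I*√2 ≈ -3.0 - 42.426*I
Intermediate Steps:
W(b, A) = 0 (W(b, A) = ¾ + (¼)*(-3) = ¾ - ¾ = 0)
T(U, m) = -2 + U*m (T(U, m) = m*U - 2 = U*m - 2 = -2 + U*m)
B(k) = -3*√(-2 + 6*k) (B(k) = -3*√(k + (-2 + k*5)) = -3*√(k + (-2 + 5*k)) = -3*√(-2 + 6*k))
(-5*(-2))*B(W(-3, 1)) - 3 = (-5*(-2))*(-3*√(-2 + 6*0)) - 3 = 10*(-3*√(-2 + 0)) - 3 = 10*(-3*I*√2) - 3 = -30*I*√2 - 3 = -3 - 30*I*√2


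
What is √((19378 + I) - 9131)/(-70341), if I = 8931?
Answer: -√19178/70341 ≈ -0.0019688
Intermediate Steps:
√((19378 + I) - 9131)/(-70341) = √((19378 + 8931) - 9131)/(-70341) = √(28309 - 9131)*(-1/70341) = √19178*(-1/70341) = -√19178/70341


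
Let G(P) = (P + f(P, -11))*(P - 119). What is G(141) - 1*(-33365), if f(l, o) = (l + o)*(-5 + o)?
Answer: -9293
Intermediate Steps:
f(l, o) = (-5 + o)*(l + o)
G(P) = (-119 + P)*(176 - 15*P) (G(P) = (P + ((-11)² - 5*P - 5*(-11) + P*(-11)))*(P - 119) = (P + (121 - 5*P + 55 - 11*P))*(-119 + P) = (P + (176 - 16*P))*(-119 + P) = (176 - 15*P)*(-119 + P) = (-119 + P)*(176 - 15*P))
G(141) - 1*(-33365) = (-20944 - 15*141² + 1961*141) - 1*(-33365) = (-20944 - 15*19881 + 276501) + 33365 = (-20944 - 298215 + 276501) + 33365 = -42658 + 33365 = -9293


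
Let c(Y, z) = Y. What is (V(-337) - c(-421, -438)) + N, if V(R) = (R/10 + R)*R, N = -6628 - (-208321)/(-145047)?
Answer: 172196119673/1450470 ≈ 1.1872e+5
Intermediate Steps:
N = -961579837/145047 (N = -6628 - (-208321)*(-1)/145047 = -6628 - 1*208321/145047 = -6628 - 208321/145047 = -961579837/145047 ≈ -6629.4)
V(R) = 11*R**2/10 (V(R) = (R*(1/10) + R)*R = (R/10 + R)*R = (11*R/10)*R = 11*R**2/10)
(V(-337) - c(-421, -438)) + N = ((11/10)*(-337)**2 - 1*(-421)) - 961579837/145047 = ((11/10)*113569 + 421) - 961579837/145047 = (1249259/10 + 421) - 961579837/145047 = 1253469/10 - 961579837/145047 = 172196119673/1450470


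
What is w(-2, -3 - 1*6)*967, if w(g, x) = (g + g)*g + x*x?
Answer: 86063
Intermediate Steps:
w(g, x) = x² + 2*g² (w(g, x) = (2*g)*g + x² = 2*g² + x² = x² + 2*g²)
w(-2, -3 - 1*6)*967 = ((-3 - 1*6)² + 2*(-2)²)*967 = ((-3 - 6)² + 2*4)*967 = ((-9)² + 8)*967 = (81 + 8)*967 = 89*967 = 86063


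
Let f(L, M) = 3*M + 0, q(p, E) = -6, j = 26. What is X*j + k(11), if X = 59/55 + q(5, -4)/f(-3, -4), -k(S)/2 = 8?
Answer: 1369/55 ≈ 24.891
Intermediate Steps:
k(S) = -16 (k(S) = -2*8 = -16)
f(L, M) = 3*M
X = 173/110 (X = 59/55 - 6/(3*(-4)) = 59*(1/55) - 6/(-12) = 59/55 - 6*(-1/12) = 59/55 + 1/2 = 173/110 ≈ 1.5727)
X*j + k(11) = (173/110)*26 - 16 = 2249/55 - 16 = 1369/55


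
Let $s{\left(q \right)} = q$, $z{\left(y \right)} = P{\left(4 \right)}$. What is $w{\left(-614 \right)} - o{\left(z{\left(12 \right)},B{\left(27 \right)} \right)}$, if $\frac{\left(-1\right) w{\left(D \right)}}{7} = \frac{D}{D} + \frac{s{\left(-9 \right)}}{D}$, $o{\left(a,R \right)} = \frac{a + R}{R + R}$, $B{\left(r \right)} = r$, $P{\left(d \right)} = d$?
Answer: $- \frac{63632}{8289} \approx -7.6767$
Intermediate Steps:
$z{\left(y \right)} = 4$
$o{\left(a,R \right)} = \frac{R + a}{2 R}$
$w{\left(D \right)} = -7 + \frac{63}{D}$ ($w{\left(D \right)} = - 7 \left(\frac{D}{D} - \frac{9}{D}\right) = - 7 \left(1 - \frac{9}{D}\right) = -7 + \frac{63}{D}$)
$w{\left(-614 \right)} - o{\left(z{\left(12 \right)},B{\left(27 \right)} \right)} = \left(-7 + \frac{63}{-614}\right) - \frac{27 + 4}{2 \cdot 27} = \left(-7 + 63 \left(- \frac{1}{614}\right)\right) - \frac{1}{2} \cdot \frac{1}{27} \cdot 31 = \left(-7 - \frac{63}{614}\right) - \frac{31}{54} = - \frac{4361}{614} - \frac{31}{54} = - \frac{63632}{8289}$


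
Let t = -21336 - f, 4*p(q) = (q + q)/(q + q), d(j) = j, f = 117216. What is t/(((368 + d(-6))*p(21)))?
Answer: -277104/181 ≈ -1531.0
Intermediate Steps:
p(q) = ¼ (p(q) = ((q + q)/(q + q))/4 = ((2*q)/((2*q)))/4 = ((2*q)*(1/(2*q)))/4 = (¼)*1 = ¼)
t = -138552 (t = -21336 - 1*117216 = -21336 - 117216 = -138552)
t/(((368 + d(-6))*p(21))) = -138552*4/(368 - 6) = -138552/(362*(¼)) = -138552/181/2 = -138552*2/181 = -277104/181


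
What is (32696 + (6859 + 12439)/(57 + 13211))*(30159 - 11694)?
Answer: 4005333868545/6634 ≈ 6.0376e+8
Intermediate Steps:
(32696 + (6859 + 12439)/(57 + 13211))*(30159 - 11694) = (32696 + 19298/13268)*18465 = (32696 + 19298*(1/13268))*18465 = (32696 + 9649/6634)*18465 = (216914913/6634)*18465 = 4005333868545/6634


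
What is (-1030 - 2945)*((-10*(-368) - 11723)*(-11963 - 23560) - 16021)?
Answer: -1135639485300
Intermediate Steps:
(-1030 - 2945)*((-10*(-368) - 11723)*(-11963 - 23560) - 16021) = -3975*((3680 - 11723)*(-35523) - 16021) = -3975*(-8043*(-35523) - 16021) = -3975*(285711489 - 16021) = -3975*285695468 = -1135639485300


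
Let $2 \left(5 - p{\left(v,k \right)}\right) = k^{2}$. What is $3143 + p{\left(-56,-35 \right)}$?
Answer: $\frac{5071}{2} \approx 2535.5$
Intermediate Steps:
$p{\left(v,k \right)} = 5 - \frac{k^{2}}{2}$
$3143 + p{\left(-56,-35 \right)} = 3143 + \left(5 - \frac{\left(-35\right)^{2}}{2}\right) = 3143 + \left(5 - \frac{1225}{2}\right) = 3143 - \frac{1215}{2} = \frac{5071}{2}$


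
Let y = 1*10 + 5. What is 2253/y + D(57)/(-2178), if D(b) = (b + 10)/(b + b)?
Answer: 186466957/1241460 ≈ 150.20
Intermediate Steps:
D(b) = (10 + b)/(2*b) (D(b) = (10 + b)/((2*b)) = (10 + b)*(1/(2*b)) = (10 + b)/(2*b))
y = 15 (y = 10 + 5 = 15)
2253/y + D(57)/(-2178) = 2253/15 + ((1/2)*(10 + 57)/57)/(-2178) = 2253*(1/15) + ((1/2)*(1/57)*67)*(-1/2178) = 751/5 + (67/114)*(-1/2178) = 751/5 - 67/248292 = 186466957/1241460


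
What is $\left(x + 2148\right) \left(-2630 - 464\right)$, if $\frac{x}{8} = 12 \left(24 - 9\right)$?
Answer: $-11101272$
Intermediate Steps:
$x = 1440$ ($x = 8 \cdot 12 \left(24 - 9\right) = 8 \cdot 12 \cdot 15 = 8 \cdot 180 = 1440$)
$\left(x + 2148\right) \left(-2630 - 464\right) = \left(1440 + 2148\right) \left(-2630 - 464\right) = 3588 \left(-3094\right) = -11101272$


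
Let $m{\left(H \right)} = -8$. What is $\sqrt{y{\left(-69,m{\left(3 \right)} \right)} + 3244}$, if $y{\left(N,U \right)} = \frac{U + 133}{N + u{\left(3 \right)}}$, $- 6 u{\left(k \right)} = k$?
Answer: $\frac{3 \sqrt{6960286}}{139} \approx 56.94$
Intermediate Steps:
$u{\left(k \right)} = - \frac{k}{6}$
$y{\left(N,U \right)} = \frac{133 + U}{- \frac{1}{2} + N}$ ($y{\left(N,U \right)} = \frac{U + 133}{N - \frac{1}{2}} = \frac{133 + U}{N - \frac{1}{2}} = \frac{133 + U}{- \frac{1}{2} + N}$)
$\sqrt{y{\left(-69,m{\left(3 \right)} \right)} + 3244} = \sqrt{\frac{2 \left(133 - 8\right)}{-1 + 2 \left(-69\right)} + 3244} = \sqrt{2 \frac{1}{-1 - 138} \cdot 125 + 3244} = \sqrt{2 \frac{1}{-139} \cdot 125 + 3244} = \sqrt{2 \left(- \frac{1}{139}\right) 125 + 3244} = \sqrt{- \frac{250}{139} + 3244} = \sqrt{\frac{450666}{139}} = \frac{3 \sqrt{6960286}}{139}$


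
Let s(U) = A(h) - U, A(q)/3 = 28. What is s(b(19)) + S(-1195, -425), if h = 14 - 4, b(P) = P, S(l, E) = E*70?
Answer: -29685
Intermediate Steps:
S(l, E) = 70*E
h = 10
A(q) = 84 (A(q) = 3*28 = 84)
s(U) = 84 - U
s(b(19)) + S(-1195, -425) = (84 - 1*19) + 70*(-425) = (84 - 19) - 29750 = 65 - 29750 = -29685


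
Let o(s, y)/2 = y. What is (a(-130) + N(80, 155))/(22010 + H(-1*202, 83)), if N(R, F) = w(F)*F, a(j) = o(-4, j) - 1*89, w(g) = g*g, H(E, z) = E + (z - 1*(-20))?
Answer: 3723526/21911 ≈ 169.94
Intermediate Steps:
o(s, y) = 2*y
H(E, z) = 20 + E + z (H(E, z) = E + (z + 20) = E + (20 + z) = 20 + E + z)
w(g) = g**2
a(j) = -89 + 2*j (a(j) = 2*j - 1*89 = 2*j - 89 = -89 + 2*j)
N(R, F) = F**3 (N(R, F) = F**2*F = F**3)
(a(-130) + N(80, 155))/(22010 + H(-1*202, 83)) = ((-89 + 2*(-130)) + 155**3)/(22010 + (20 - 1*202 + 83)) = ((-89 - 260) + 3723875)/(22010 + (20 - 202 + 83)) = (-349 + 3723875)/(22010 - 99) = 3723526/21911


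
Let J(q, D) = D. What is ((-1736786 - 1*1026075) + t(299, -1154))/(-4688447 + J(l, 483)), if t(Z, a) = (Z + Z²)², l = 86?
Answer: -8043327139/4687964 ≈ -1715.7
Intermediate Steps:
((-1736786 - 1*1026075) + t(299, -1154))/(-4688447 + J(l, 483)) = ((-1736786 - 1*1026075) + 299²*(1 + 299)²)/(-4688447 + 483) = ((-1736786 - 1026075) + 89401*300²)/(-4687964) = (-2762861 + 89401*90000)*(-1/4687964) = (-2762861 + 8046090000)*(-1/4687964) = 8043327139*(-1/4687964) = -8043327139/4687964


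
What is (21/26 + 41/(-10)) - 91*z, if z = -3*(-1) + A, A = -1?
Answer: -12044/65 ≈ -185.29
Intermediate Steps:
z = 2 (z = -3*(-1) - 1 = 3 - 1 = 2)
(21/26 + 41/(-10)) - 91*z = (21/26 + 41/(-10)) - 91*2 = (21*(1/26) + 41*(-⅒)) - 182 = (21/26 - 41/10) - 182 = -214/65 - 182 = -12044/65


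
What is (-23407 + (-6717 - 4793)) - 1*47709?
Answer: -82626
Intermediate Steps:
(-23407 + (-6717 - 4793)) - 1*47709 = (-23407 - 11510) - 47709 = -34917 - 47709 = -82626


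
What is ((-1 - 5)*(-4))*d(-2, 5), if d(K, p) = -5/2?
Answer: -60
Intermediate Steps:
d(K, p) = -5/2 (d(K, p) = (½)*(-5) = -5/2)
((-1 - 5)*(-4))*d(-2, 5) = ((-1 - 5)*(-4))*(-5/2) = -6*(-4)*(-5/2) = 24*(-5/2) = -60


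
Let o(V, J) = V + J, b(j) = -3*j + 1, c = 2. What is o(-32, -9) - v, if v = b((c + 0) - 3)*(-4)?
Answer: -25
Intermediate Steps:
b(j) = 1 - 3*j
o(V, J) = J + V
v = -16 (v = (1 - 3*((2 + 0) - 3))*(-4) = (1 - 3*(2 - 3))*(-4) = (1 - 3*(-1))*(-4) = (1 + 3)*(-4) = 4*(-4) = -16)
o(-32, -9) - v = (-9 - 32) - 1*(-16) = -41 + 16 = -25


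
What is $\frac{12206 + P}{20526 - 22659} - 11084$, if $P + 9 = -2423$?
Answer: $- \frac{875998}{79} \approx -11089.0$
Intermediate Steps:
$P = -2432$ ($P = -9 - 2423 = -2432$)
$\frac{12206 + P}{20526 - 22659} - 11084 = \frac{12206 - 2432}{20526 - 22659} - 11084 = \frac{9774}{-2133} - 11084 = 9774 \left(- \frac{1}{2133}\right) - 11084 = - \frac{362}{79} - 11084 = - \frac{875998}{79}$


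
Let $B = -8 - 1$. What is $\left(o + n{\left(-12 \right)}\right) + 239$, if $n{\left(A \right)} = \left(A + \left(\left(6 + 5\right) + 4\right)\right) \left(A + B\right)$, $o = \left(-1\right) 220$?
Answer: $-44$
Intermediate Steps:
$B = -9$ ($B = -8 - 1 = -9$)
$o = -220$
$n{\left(A \right)} = \left(-9 + A\right) \left(15 + A\right)$ ($n{\left(A \right)} = \left(A + \left(\left(6 + 5\right) + 4\right)\right) \left(A - 9\right) = \left(A + \left(11 + 4\right)\right) \left(-9 + A\right) = \left(A + 15\right) \left(-9 + A\right) = \left(15 + A\right) \left(-9 + A\right) = \left(-9 + A\right) \left(15 + A\right)$)
$\left(o + n{\left(-12 \right)}\right) + 239 = \left(-220 + \left(-135 + \left(-12\right)^{2} + 6 \left(-12\right)\right)\right) + 239 = \left(-220 - 63\right) + 239 = -283 + 239 = -44$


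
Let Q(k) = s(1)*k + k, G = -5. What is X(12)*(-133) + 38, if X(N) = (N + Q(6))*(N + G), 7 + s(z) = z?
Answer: 16796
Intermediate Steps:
s(z) = -7 + z
Q(k) = -5*k (Q(k) = (-7 + 1)*k + k = -6*k + k = -5*k)
X(N) = (-30 + N)*(-5 + N) (X(N) = (N - 5*6)*(N - 5) = (N - 30)*(-5 + N) = (-30 + N)*(-5 + N))
X(12)*(-133) + 38 = (150 + 12² - 35*12)*(-133) + 38 = (150 + 144 - 420)*(-133) + 38 = -126*(-133) + 38 = 16758 + 38 = 16796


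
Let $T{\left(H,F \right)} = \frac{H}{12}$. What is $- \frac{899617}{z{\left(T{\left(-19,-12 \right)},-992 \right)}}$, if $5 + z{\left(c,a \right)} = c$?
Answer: $\frac{10795404}{79} \approx 1.3665 \cdot 10^{5}$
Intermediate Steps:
$T{\left(H,F \right)} = \frac{H}{12}$ ($T{\left(H,F \right)} = H \frac{1}{12} = \frac{H}{12}$)
$z{\left(c,a \right)} = -5 + c$
$- \frac{899617}{z{\left(T{\left(-19,-12 \right)},-992 \right)}} = - \frac{899617}{-5 + \frac{1}{12} \left(-19\right)} = - \frac{899617}{-5 - \frac{19}{12}} = - \frac{899617}{- \frac{79}{12}} = \left(-899617\right) \left(- \frac{12}{79}\right) = \frac{10795404}{79}$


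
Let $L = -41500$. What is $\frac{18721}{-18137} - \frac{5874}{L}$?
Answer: $- \frac{335192381}{376342750} \approx -0.89066$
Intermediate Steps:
$\frac{18721}{-18137} - \frac{5874}{L} = \frac{18721}{-18137} - \frac{5874}{-41500} = 18721 \left(- \frac{1}{18137}\right) - - \frac{2937}{20750} = - \frac{18721}{18137} + \frac{2937}{20750} = - \frac{335192381}{376342750}$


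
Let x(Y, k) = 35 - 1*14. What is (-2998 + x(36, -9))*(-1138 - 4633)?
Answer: 17180267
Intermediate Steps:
x(Y, k) = 21 (x(Y, k) = 35 - 14 = 21)
(-2998 + x(36, -9))*(-1138 - 4633) = (-2998 + 21)*(-1138 - 4633) = -2977*(-5771) = 17180267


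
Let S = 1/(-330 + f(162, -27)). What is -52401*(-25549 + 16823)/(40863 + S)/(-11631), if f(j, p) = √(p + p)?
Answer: -678589168703176824/705341457569686219 - 457251126*I*√6/705341457569686219 ≈ -0.96207 - 1.5879e-9*I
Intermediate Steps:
f(j, p) = √2*√p (f(j, p) = √(2*p) = √2*√p)
S = 1/(-330 + 3*I*√6) (S = 1/(-330 + √2*√(-27)) = 1/(-330 + √2*(3*I*√3)) = 1/(-330 + 3*I*√6) ≈ -0.0030288 - 6.7446e-5*I)
-52401*(-25549 + 16823)/(40863 + S)/(-11631) = -52401*(-25549 + 16823)/(40863 + (-55/18159 - I*√6/36318))/(-11631) = -52401*(-8726/(742031162/18159 - I*√6/36318))*(-1/11631) = -52401/(-371015581/79227717 + I*√6/316910868)*(-1/11631) = 17467/(3877*(-371015581/79227717 + I*√6/316910868))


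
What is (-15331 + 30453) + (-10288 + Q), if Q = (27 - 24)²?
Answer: 4843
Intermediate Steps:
Q = 9 (Q = 3² = 9)
(-15331 + 30453) + (-10288 + Q) = (-15331 + 30453) + (-10288 + 9) = 15122 - 10279 = 4843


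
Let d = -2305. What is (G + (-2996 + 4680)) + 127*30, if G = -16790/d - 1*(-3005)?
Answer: 3921397/461 ≈ 8506.3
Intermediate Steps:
G = 1388663/461 (G = -16790/(-2305) - 1*(-3005) = -16790*(-1/2305) + 3005 = 3358/461 + 3005 = 1388663/461 ≈ 3012.3)
(G + (-2996 + 4680)) + 127*30 = (1388663/461 + (-2996 + 4680)) + 127*30 = (1388663/461 + 1684) + 3810 = 2164987/461 + 3810 = 3921397/461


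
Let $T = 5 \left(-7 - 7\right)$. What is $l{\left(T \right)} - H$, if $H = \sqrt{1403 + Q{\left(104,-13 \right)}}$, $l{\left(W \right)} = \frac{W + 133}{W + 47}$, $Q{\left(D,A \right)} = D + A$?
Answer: $- \frac{63}{23} - 3 \sqrt{166} \approx -41.391$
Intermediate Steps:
$Q{\left(D,A \right)} = A + D$
$T = -70$ ($T = 5 \left(-14\right) = -70$)
$l{\left(W \right)} = \frac{133 + W}{47 + W}$
$H = 3 \sqrt{166}$ ($H = \sqrt{1403 + \left(-13 + 104\right)} = \sqrt{1403 + 91} = \sqrt{1494} = 3 \sqrt{166} \approx 38.652$)
$l{\left(T \right)} - H = \frac{133 - 70}{47 - 70} - 3 \sqrt{166} = \frac{1}{-23} \cdot 63 - 3 \sqrt{166} = \left(- \frac{1}{23}\right) 63 - 3 \sqrt{166} = - \frac{63}{23} - 3 \sqrt{166}$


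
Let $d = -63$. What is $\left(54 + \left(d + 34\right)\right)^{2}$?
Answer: $625$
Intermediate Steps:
$\left(54 + \left(d + 34\right)\right)^{2} = \left(54 + \left(-63 + 34\right)\right)^{2} = \left(54 - 29\right)^{2} = 25^{2} = 625$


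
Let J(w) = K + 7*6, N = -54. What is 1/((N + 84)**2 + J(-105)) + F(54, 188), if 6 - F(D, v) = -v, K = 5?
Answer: 183719/947 ≈ 194.00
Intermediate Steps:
J(w) = 47 (J(w) = 5 + 7*6 = 5 + 42 = 47)
F(D, v) = 6 + v (F(D, v) = 6 - (-1)*v = 6 + v)
1/((N + 84)**2 + J(-105)) + F(54, 188) = 1/((-54 + 84)**2 + 47) + (6 + 188) = 1/(30**2 + 47) + 194 = 1/(900 + 47) + 194 = 1/947 + 194 = 183719/947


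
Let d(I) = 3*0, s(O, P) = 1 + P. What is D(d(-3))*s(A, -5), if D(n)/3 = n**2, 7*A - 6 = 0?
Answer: 0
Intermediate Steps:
A = 6/7 (A = 6/7 + (1/7)*0 = 6/7 + 0 = 6/7 ≈ 0.85714)
d(I) = 0
D(n) = 3*n**2
D(d(-3))*s(A, -5) = (3*0**2)*(1 - 5) = (3*0)*(-4) = 0*(-4) = 0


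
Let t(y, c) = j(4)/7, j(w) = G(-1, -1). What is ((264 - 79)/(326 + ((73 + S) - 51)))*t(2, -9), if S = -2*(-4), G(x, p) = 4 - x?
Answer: 925/2492 ≈ 0.37119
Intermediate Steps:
S = 8
j(w) = 5 (j(w) = 4 - 1*(-1) = 4 + 1 = 5)
t(y, c) = 5/7
((264 - 79)/(326 + ((73 + S) - 51)))*t(2, -9) = ((264 - 79)/(326 + ((73 + 8) - 51)))*(5/7) = (185/(326 + (81 - 51)))*(5/7) = (185/(326 + 30))*(5/7) = (185/356)*(5/7) = 925/2492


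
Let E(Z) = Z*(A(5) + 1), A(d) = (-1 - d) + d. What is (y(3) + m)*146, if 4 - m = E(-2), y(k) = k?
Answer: 1022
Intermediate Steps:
A(d) = -1
E(Z) = 0 (E(Z) = Z*(-1 + 1) = Z*0 = 0)
m = 4 (m = 4 - 1*0 = 4 + 0 = 4)
(y(3) + m)*146 = (3 + 4)*146 = 7*146 = 1022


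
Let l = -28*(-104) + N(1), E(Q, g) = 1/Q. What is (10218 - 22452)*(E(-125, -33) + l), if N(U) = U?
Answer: -4454693016/125 ≈ -3.5638e+7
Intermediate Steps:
l = 2913 (l = -28*(-104) + 1 = 2912 + 1 = 2913)
(10218 - 22452)*(E(-125, -33) + l) = (10218 - 22452)*(1/(-125) + 2913) = -12234*(-1/125 + 2913) = -12234*364124/125 = -4454693016/125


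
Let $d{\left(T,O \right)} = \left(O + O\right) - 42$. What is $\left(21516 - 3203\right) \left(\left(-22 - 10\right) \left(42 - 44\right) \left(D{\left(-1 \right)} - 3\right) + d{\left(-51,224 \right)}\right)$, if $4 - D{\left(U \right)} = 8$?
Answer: $-769146$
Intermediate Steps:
$D{\left(U \right)} = -4$ ($D{\left(U \right)} = 4 - 8 = -4$)
$d{\left(T,O \right)} = -42 + 2 O$ ($d{\left(T,O \right)} = 2 O - 42 = -42 + 2 O$)
$\left(21516 - 3203\right) \left(\left(-22 - 10\right) \left(42 - 44\right) \left(D{\left(-1 \right)} - 3\right) + d{\left(-51,224 \right)}\right) = \left(21516 - 3203\right) \left(\left(-22 - 10\right) \left(42 - 44\right) \left(-4 - 3\right) + \left(-42 + 2 \cdot 224\right)\right) = 18313 \left(\left(-32\right) \left(-2\right) \left(-7\right) + \left(-42 + 448\right)\right) = 18313 \left(64 \left(-7\right) + 406\right) = 18313 \left(-448 + 406\right) = 18313 \left(-42\right) = -769146$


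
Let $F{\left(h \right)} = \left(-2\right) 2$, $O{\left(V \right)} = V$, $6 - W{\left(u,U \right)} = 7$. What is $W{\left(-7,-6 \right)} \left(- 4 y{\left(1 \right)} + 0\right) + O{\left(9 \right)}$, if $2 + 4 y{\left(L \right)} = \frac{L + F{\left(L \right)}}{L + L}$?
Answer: $\frac{11}{2} \approx 5.5$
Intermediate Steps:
$W{\left(u,U \right)} = -1$ ($W{\left(u,U \right)} = 6 - 7 = -1$)
$F{\left(h \right)} = -4$
$y{\left(L \right)} = - \frac{1}{2} + \frac{-4 + L}{8 L}$ ($y{\left(L \right)} = - \frac{1}{2} + \frac{\left(L - 4\right) \frac{1}{L + L}}{4} = - \frac{1}{2} + \frac{\left(-4 + L\right) \frac{1}{2 L}}{4} = - \frac{1}{2} + \frac{\frac{1}{2} \frac{1}{L} \left(-4 + L\right)}{4} = - \frac{1}{2} + \frac{-4 + L}{8 L}$)
$W{\left(-7,-6 \right)} \left(- 4 y{\left(1 \right)} + 0\right) + O{\left(9 \right)} = - (- 4 \frac{-4 - 3}{8 \cdot 1} + 0) + 9 = - (- 4 \cdot \frac{1}{8} \cdot 1 \left(-4 - 3\right) + 0) + 9 = - (- 4 \cdot \frac{1}{8} \cdot 1 \left(-7\right) + 0) + 9 = - (\left(-4\right) \left(- \frac{7}{8}\right) + 0) + 9 = - (\frac{7}{2} + 0) + 9 = \left(-1\right) \frac{7}{2} + 9 = - \frac{7}{2} + 9 = \frac{11}{2}$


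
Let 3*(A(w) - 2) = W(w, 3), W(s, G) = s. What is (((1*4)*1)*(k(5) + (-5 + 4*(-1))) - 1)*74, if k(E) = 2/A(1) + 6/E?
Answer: -74518/35 ≈ -2129.1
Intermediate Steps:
A(w) = 2 + w/3
k(E) = 6/7 + 6/E (k(E) = 2/(2 + (⅓)*1) + 6/E = 2/(2 + ⅓) + 6/E = 2/(7/3) + 6/E = 2*(3/7) + 6/E = 6/7 + 6/E)
(((1*4)*1)*(k(5) + (-5 + 4*(-1))) - 1)*74 = (((1*4)*1)*((6/7 + 6/5) + (-5 + 4*(-1))) - 1)*74 = ((4*1)*((6/7 + 6*(⅕)) + (-5 - 4)) - 1)*74 = (4*((6/7 + 6/5) - 9) - 1)*74 = (4*(72/35 - 9) - 1)*74 = (4*(-243/35) - 1)*74 = (-972/35 - 1)*74 = -1007/35*74 = -74518/35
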